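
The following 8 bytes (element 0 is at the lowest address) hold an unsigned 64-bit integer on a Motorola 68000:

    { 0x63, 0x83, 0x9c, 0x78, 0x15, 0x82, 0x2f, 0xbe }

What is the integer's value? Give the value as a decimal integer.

7170747071274823614

Big-endian: lowest address holds the most-significant byte.
The bytes are already most-significant first: 0x63839C7815822FBE.
0x63839C7815822FBE = 7170747071274823614.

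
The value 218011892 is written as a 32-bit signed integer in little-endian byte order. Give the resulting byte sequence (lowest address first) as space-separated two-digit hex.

218011892 in hexadecimal, padded to 32 bits, is 0x0CFE98F4.
Split into bytes (most-significant first): 0C FE 98 F4.
Little-endian stores the least-significant byte at the lowest address.
So at ascending addresses the bytes are F4 98 FE 0C.

F4 98 FE 0C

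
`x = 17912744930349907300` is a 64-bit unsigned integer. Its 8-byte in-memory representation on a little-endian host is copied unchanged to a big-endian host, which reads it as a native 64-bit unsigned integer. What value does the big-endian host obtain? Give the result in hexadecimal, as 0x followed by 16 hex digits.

17912744930349907300 in 64-bit hexadecimal is 0xF896DA9BBDAF7D64.
Stored little-endian, the bytes at ascending addresses are 64 7D AF BD 9B DA 96 F8.
Read back as big-endian, the last byte is least significant, giving 0x647DAFBD9BDA96F8.

0x647DAFBD9BDA96F8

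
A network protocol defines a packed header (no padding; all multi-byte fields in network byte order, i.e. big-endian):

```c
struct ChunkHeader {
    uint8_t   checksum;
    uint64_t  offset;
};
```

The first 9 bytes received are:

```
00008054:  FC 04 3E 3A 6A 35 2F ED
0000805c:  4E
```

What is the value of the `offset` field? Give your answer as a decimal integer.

305746052541050190

`offset` follows `checksum` (1 byte), so it starts at byte offset 1 and occupies 8 bytes.
Bytes at offsets 1..8: 04 3E 3A 6A 35 2F ED 4E.
Big-endian stores the most-significant byte at the lowest address.
The bytes are already most-significant first: 0x043E3A6A352FED4E.
0x043E3A6A352FED4E = 305746052541050190.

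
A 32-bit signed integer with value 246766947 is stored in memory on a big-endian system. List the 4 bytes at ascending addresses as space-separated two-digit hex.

246766947 in hexadecimal, padded to 32 bits, is 0x0EB55D63.
Split into bytes (most-significant first): 0E B5 5D 63.
Big-endian: lowest address holds the most-significant byte.
So the memory order matches the most-significant-first order: 0E B5 5D 63.

0E B5 5D 63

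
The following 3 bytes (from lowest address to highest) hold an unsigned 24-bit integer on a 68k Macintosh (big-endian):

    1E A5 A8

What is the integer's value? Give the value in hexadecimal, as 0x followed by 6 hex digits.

0x1EA5A8

In big-endian order the high byte comes first in memory.
The bytes are already most-significant first: 0x1EA5A8.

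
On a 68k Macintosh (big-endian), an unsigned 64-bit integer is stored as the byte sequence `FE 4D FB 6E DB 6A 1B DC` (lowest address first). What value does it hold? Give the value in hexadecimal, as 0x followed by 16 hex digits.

0xFE4DFB6EDB6A1BDC

In big-endian order the high byte comes first in memory.
The bytes are already most-significant first: 0xFE4DFB6EDB6A1BDC.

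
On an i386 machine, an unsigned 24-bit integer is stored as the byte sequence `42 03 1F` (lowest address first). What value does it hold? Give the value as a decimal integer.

2032450

In little-endian order the low byte comes first in memory.
Reassemble most-significant byte first: 1F 03 42 → 0x1F0342.
0x1F0342 = 2032450.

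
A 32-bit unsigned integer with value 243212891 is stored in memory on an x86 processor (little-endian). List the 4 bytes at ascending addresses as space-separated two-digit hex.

5B 22 7F 0E

243212891 in hexadecimal, padded to 32 bits, is 0x0E7F225B.
Split into bytes (most-significant first): 0E 7F 22 5B.
In little-endian order the low byte comes first in memory.
So at ascending addresses the bytes are 5B 22 7F 0E.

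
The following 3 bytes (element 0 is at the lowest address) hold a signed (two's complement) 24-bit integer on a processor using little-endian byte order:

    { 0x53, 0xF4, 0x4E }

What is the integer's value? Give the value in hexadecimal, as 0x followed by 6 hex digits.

Little-endian: lowest address holds the least-significant byte.
Reassemble most-significant byte first: 4E F4 53 → 0x4EF453.

0x4EF453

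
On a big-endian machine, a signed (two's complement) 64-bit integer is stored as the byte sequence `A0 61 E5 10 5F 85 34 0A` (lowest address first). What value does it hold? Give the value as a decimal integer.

-6889974096415345654

In big-endian order the high byte comes first in memory.
The bytes are already most-significant first: 0xA061E5105F85340A.
Top bit is set, so as a signed 64-bit value this is 0xA061E5105F85340A − 2^64 = -6889974096415345654.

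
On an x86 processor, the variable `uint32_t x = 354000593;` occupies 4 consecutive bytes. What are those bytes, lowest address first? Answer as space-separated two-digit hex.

354000593 in hexadecimal, padded to 32 bits, is 0x15199ED1.
Split into bytes (most-significant first): 15 19 9E D1.
In little-endian order the low byte comes first in memory.
So at ascending addresses the bytes are D1 9E 19 15.

D1 9E 19 15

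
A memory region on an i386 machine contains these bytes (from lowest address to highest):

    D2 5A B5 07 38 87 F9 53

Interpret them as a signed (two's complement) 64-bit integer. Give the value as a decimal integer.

In little-endian order the low byte comes first in memory.
Reassemble most-significant byte first: 53 F9 87 38 07 B5 5A D2 → 0x53F9873807B55AD2.
0x53F9873807B55AD2 = 6051016249066216146.

6051016249066216146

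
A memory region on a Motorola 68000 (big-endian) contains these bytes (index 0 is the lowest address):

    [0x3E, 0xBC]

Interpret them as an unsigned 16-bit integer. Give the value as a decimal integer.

16060

Big-endian: lowest address holds the most-significant byte.
The bytes are already most-significant first: 0x3EBC.
0x3EBC = 16060.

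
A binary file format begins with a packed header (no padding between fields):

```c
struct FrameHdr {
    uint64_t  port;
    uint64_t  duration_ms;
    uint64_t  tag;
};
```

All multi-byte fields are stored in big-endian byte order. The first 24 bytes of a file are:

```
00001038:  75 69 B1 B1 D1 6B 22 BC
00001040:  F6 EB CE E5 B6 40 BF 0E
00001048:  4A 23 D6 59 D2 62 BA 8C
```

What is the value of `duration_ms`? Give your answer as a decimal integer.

17792542238857805582

`duration_ms` follows `port` (8 bytes), so it starts at byte offset 8 and occupies 8 bytes.
Bytes at offsets 8..15: F6 EB CE E5 B6 40 BF 0E.
Big-endian: lowest address holds the most-significant byte.
The bytes are already most-significant first: 0xF6EBCEE5B640BF0E.
0xF6EBCEE5B640BF0E = 17792542238857805582.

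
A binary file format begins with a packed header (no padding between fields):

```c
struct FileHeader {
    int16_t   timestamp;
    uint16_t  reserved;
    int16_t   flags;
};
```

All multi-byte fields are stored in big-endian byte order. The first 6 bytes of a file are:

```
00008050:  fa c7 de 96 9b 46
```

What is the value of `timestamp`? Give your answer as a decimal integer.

`timestamp` is the first field, at byte offset 0, occupying 2 bytes.
Bytes at offsets 0..1: FA C7.
Big-endian stores the most-significant byte at the lowest address.
The bytes are already most-significant first: 0xFAC7.
Top bit is set, so as a signed 16-bit value this is 0xFAC7 − 2^16 = -1337.

-1337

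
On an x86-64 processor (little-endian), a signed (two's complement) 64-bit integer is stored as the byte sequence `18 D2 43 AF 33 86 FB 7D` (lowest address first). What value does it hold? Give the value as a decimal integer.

9077997030437278232

In little-endian order the low byte comes first in memory.
Reassemble most-significant byte first: 7D FB 86 33 AF 43 D2 18 → 0x7DFB8633AF43D218.
0x7DFB8633AF43D218 = 9077997030437278232.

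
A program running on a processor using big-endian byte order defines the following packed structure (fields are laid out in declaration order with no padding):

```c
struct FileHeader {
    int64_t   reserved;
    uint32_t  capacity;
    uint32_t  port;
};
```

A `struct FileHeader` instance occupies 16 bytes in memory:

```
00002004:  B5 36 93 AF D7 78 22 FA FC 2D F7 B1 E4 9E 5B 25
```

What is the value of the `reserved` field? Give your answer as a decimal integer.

-5388957520658685190

`reserved` is the first field, at byte offset 0, occupying 8 bytes.
Bytes at offsets 0..7: B5 36 93 AF D7 78 22 FA.
Big-endian stores the most-significant byte at the lowest address.
The bytes are already most-significant first: 0xB53693AFD77822FA.
Top bit is set, so as a signed 64-bit value this is 0xB53693AFD77822FA − 2^64 = -5388957520658685190.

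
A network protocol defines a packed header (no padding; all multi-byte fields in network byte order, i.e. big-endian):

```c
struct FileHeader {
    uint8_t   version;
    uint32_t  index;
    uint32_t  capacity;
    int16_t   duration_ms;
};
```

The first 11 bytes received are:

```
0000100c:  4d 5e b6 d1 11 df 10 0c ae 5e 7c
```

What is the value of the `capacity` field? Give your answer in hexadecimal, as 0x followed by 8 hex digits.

`capacity` follows `version` (1 B), `index` (4 B), so it starts at offset 1 + 4 = 5 and occupies 4 bytes.
Bytes at offsets 5..8: DF 10 0C AE.
Big-endian stores the most-significant byte at the lowest address.
The bytes are already most-significant first: 0xDF100CAE.

0xDF100CAE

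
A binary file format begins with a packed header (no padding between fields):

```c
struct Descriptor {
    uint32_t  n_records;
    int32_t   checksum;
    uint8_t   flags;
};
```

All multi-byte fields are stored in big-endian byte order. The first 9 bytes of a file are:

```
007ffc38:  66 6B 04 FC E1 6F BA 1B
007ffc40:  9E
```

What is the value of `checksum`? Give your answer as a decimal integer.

`checksum` follows `n_records` (4 bytes), so it starts at byte offset 4 and occupies 4 bytes.
Bytes at offsets 4..7: E1 6F BA 1B.
Big-endian stores the most-significant byte at the lowest address.
The bytes are already most-significant first: 0xE16FBA1B.
Top bit is set, so as a signed 32-bit value this is 0xE16FBA1B − 2^32 = -512771557.

-512771557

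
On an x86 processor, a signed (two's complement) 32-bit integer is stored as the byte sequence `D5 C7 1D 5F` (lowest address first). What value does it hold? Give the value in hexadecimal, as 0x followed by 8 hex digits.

Little-endian: lowest address holds the least-significant byte.
Reassemble most-significant byte first: 5F 1D C7 D5 → 0x5F1DC7D5.

0x5F1DC7D5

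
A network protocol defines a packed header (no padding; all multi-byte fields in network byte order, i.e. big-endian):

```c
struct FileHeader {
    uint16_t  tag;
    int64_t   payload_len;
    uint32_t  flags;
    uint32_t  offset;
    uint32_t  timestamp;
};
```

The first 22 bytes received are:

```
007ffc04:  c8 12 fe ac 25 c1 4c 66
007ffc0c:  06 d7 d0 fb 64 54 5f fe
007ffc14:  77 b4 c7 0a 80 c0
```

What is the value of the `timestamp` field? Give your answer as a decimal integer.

`timestamp` follows `tag` (2 B), `payload_len` (8 B), `flags` (4 B), `offset` (4 B), so it starts at offset 2 + 8 + 4 + 4 = 18 and occupies 4 bytes.
Bytes at offsets 18..21: C7 0A 80 C0.
Big-endian: lowest address holds the most-significant byte.
The bytes are already most-significant first: 0xC70A80C0.
0xC70A80C0 = 3339354304.

3339354304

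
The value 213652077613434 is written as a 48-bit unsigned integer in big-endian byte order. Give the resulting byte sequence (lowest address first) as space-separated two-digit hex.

213652077613434 in hexadecimal, padded to 48 bits, is 0xC250C031117A.
Split into bytes (most-significant first): C2 50 C0 31 11 7A.
Big-endian stores the most-significant byte at the lowest address.
So the memory order matches the most-significant-first order: C2 50 C0 31 11 7A.

C2 50 C0 31 11 7A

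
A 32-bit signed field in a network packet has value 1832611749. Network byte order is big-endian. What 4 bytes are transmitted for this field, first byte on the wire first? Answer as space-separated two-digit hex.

1832611749 in hexadecimal, padded to 32 bits, is 0x6D3B6FA5.
Split into bytes (most-significant first): 6D 3B 6F A5.
Big-endian: lowest address holds the most-significant byte.
So the memory order matches the most-significant-first order: 6D 3B 6F A5.

6D 3B 6F A5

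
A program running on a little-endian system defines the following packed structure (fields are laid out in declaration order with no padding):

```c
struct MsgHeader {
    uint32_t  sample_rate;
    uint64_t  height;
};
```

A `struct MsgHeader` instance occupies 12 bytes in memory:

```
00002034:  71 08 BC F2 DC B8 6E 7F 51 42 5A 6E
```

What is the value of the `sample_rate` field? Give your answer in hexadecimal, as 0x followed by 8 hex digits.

0xF2BC0871

`sample_rate` is the first field, at byte offset 0, occupying 4 bytes.
Bytes at offsets 0..3: 71 08 BC F2.
In little-endian order the low byte comes first in memory.
Reassemble most-significant byte first: F2 BC 08 71 → 0xF2BC0871.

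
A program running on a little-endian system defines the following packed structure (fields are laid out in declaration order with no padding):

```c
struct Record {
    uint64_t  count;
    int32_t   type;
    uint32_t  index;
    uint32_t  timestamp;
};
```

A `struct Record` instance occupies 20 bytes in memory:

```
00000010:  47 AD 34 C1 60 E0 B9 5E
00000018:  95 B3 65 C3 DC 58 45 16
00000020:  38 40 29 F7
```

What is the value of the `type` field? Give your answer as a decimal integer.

-1016745067

`type` follows `count` (8 bytes), so it starts at byte offset 8 and occupies 4 bytes.
Bytes at offsets 8..11: 95 B3 65 C3.
Little-endian stores the least-significant byte at the lowest address.
Reassemble most-significant byte first: C3 65 B3 95 → 0xC365B395.
Top bit is set, so as a signed 32-bit value this is 0xC365B395 − 2^32 = -1016745067.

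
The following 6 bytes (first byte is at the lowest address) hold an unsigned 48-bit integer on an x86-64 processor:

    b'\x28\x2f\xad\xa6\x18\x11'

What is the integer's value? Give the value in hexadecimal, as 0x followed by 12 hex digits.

Little-endian stores the least-significant byte at the lowest address.
Reassemble most-significant byte first: 11 18 A6 AD 2F 28 → 0x1118A6AD2F28.

0x1118A6AD2F28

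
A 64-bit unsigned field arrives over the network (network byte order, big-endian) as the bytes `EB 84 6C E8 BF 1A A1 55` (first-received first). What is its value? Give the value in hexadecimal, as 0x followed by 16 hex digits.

In big-endian order the high byte comes first in memory.
The bytes are already most-significant first: 0xEB846CE8BF1AA155.

0xEB846CE8BF1AA155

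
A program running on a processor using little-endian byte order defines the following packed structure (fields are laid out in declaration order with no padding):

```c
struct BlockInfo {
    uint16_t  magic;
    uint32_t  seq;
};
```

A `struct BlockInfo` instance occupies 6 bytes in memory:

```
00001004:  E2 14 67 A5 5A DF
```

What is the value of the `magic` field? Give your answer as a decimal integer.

5346

`magic` is the first field, at byte offset 0, occupying 2 bytes.
Bytes at offsets 0..1: E2 14.
Little-endian stores the least-significant byte at the lowest address.
Reassemble most-significant byte first: 14 E2 → 0x14E2.
0x14E2 = 5346.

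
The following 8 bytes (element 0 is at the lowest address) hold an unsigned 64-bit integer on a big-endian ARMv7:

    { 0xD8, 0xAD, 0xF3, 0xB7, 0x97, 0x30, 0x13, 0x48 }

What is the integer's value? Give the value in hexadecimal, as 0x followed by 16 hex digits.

Big-endian: lowest address holds the most-significant byte.
The bytes are already most-significant first: 0xD8ADF3B797301348.

0xD8ADF3B797301348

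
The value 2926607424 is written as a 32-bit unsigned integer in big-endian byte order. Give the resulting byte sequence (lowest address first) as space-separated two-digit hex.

2926607424 in hexadecimal, padded to 32 bits, is 0xAE707C40.
Split into bytes (most-significant first): AE 70 7C 40.
Big-endian: lowest address holds the most-significant byte.
So the memory order matches the most-significant-first order: AE 70 7C 40.

AE 70 7C 40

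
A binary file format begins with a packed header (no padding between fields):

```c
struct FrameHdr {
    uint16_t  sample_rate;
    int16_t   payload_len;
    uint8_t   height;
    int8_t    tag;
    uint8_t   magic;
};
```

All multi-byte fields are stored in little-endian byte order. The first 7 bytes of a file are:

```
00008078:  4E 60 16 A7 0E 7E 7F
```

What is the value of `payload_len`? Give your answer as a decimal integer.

`payload_len` follows `sample_rate` (2 bytes), so it starts at byte offset 2 and occupies 2 bytes.
Bytes at offsets 2..3: 16 A7.
Little-endian: lowest address holds the least-significant byte.
Reassemble most-significant byte first: A7 16 → 0xA716.
Top bit is set, so as a signed 16-bit value this is 0xA716 − 2^16 = -22762.

-22762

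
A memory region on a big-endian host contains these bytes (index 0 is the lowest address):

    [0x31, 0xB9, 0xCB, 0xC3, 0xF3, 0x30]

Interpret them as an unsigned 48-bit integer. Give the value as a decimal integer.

54674057327408

In big-endian order the high byte comes first in memory.
The bytes are already most-significant first: 0x31B9CBC3F330.
0x31B9CBC3F330 = 54674057327408.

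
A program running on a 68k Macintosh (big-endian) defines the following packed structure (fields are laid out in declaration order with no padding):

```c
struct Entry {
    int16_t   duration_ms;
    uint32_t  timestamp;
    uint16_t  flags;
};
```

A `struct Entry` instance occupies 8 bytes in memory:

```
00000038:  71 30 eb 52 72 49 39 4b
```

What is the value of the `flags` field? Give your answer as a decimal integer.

14667

`flags` follows `duration_ms` (2 B), `timestamp` (4 B), so it starts at offset 2 + 4 = 6 and occupies 2 bytes.
Bytes at offsets 6..7: 39 4B.
Big-endian: lowest address holds the most-significant byte.
The bytes are already most-significant first: 0x394B.
0x394B = 14667.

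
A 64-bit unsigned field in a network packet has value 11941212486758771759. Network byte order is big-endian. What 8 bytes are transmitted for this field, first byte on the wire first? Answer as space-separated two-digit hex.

11941212486758771759 in hexadecimal, padded to 64 bits, is 0xA5B7B57D4CB72C2F.
Split into bytes (most-significant first): A5 B7 B5 7D 4C B7 2C 2F.
Big-endian stores the most-significant byte at the lowest address.
So the memory order matches the most-significant-first order: A5 B7 B5 7D 4C B7 2C 2F.

A5 B7 B5 7D 4C B7 2C 2F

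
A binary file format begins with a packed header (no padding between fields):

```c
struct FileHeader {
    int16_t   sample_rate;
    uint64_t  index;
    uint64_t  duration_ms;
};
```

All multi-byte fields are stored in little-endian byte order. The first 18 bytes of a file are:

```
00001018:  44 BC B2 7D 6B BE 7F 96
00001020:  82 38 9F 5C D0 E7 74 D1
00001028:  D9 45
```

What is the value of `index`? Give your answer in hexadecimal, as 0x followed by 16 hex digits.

`index` follows `sample_rate` (2 bytes), so it starts at byte offset 2 and occupies 8 bytes.
Bytes at offsets 2..9: B2 7D 6B BE 7F 96 82 38.
In little-endian order the low byte comes first in memory.
Reassemble most-significant byte first: 38 82 96 7F BE 6B 7D B2 → 0x3882967FBE6B7DB2.

0x3882967FBE6B7DB2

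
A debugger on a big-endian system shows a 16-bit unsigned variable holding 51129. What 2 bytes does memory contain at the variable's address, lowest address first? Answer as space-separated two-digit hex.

51129 in hexadecimal, padded to 16 bits, is 0xC7B9.
Split into bytes (most-significant first): C7 B9.
Big-endian stores the most-significant byte at the lowest address.
So the memory order matches the most-significant-first order: C7 B9.

C7 B9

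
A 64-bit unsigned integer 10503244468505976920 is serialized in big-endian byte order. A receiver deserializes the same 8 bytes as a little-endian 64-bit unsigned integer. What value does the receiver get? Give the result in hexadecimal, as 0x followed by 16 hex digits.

0x58A0620E3205C391

10503244468505976920 in 64-bit hexadecimal is 0x91C305320E62A058.
Stored big-endian, the bytes at ascending addresses are 91 C3 05 32 0E 62 A0 58.
Read back as little-endian, the first byte is least significant, giving 0x58A0620E3205C391.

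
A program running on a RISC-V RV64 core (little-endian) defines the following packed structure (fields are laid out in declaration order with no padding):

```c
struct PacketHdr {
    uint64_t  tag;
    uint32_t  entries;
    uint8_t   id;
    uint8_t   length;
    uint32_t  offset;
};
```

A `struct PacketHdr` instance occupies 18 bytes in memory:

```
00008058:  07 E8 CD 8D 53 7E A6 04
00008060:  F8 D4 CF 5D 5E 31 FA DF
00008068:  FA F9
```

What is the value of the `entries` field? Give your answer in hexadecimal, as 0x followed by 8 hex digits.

`entries` follows `tag` (8 bytes), so it starts at byte offset 8 and occupies 4 bytes.
Bytes at offsets 8..11: F8 D4 CF 5D.
Little-endian stores the least-significant byte at the lowest address.
Reassemble most-significant byte first: 5D CF D4 F8 → 0x5DCFD4F8.

0x5DCFD4F8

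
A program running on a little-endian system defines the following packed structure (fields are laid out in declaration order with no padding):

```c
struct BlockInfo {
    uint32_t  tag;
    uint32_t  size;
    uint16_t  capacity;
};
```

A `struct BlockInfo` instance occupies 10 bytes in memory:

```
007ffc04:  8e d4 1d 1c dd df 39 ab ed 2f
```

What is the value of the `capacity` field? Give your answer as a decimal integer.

12269

`capacity` follows `tag` (4 B), `size` (4 B), so it starts at offset 4 + 4 = 8 and occupies 2 bytes.
Bytes at offsets 8..9: ED 2F.
In little-endian order the low byte comes first in memory.
Reassemble most-significant byte first: 2F ED → 0x2FED.
0x2FED = 12269.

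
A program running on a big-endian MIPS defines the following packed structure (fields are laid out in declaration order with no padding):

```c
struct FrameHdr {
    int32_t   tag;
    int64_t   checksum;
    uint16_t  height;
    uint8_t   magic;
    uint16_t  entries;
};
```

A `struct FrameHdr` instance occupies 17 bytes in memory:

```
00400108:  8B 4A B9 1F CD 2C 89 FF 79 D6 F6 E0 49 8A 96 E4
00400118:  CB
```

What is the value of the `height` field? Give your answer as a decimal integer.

`height` follows `tag` (4 B), `checksum` (8 B), so it starts at offset 4 + 8 = 12 and occupies 2 bytes.
Bytes at offsets 12..13: 49 8A.
Big-endian stores the most-significant byte at the lowest address.
The bytes are already most-significant first: 0x498A.
0x498A = 18826.

18826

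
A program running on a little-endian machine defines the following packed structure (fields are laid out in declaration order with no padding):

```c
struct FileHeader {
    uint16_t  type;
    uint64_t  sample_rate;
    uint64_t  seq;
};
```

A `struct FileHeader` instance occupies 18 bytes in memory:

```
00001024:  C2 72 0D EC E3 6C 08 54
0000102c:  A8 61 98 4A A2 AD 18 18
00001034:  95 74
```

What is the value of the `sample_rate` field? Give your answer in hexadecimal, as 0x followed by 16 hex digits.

`sample_rate` follows `type` (2 bytes), so it starts at byte offset 2 and occupies 8 bytes.
Bytes at offsets 2..9: 0D EC E3 6C 08 54 A8 61.
In little-endian order the low byte comes first in memory.
Reassemble most-significant byte first: 61 A8 54 08 6C E3 EC 0D → 0x61A854086CE3EC0D.

0x61A854086CE3EC0D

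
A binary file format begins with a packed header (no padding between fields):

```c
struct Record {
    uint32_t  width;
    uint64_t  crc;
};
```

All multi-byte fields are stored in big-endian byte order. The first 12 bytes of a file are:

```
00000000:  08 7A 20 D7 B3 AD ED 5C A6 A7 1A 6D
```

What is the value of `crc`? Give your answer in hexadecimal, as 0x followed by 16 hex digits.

`crc` follows `width` (4 bytes), so it starts at byte offset 4 and occupies 8 bytes.
Bytes at offsets 4..11: B3 AD ED 5C A6 A7 1A 6D.
In big-endian order the high byte comes first in memory.
The bytes are already most-significant first: 0xB3ADED5CA6A71A6D.

0xB3ADED5CA6A71A6D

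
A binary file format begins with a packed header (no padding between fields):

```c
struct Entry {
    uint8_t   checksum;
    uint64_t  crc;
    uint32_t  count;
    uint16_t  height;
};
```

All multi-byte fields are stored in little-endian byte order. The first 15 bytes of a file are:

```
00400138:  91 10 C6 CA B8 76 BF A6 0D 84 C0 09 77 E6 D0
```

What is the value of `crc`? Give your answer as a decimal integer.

`crc` follows `checksum` (1 byte), so it starts at byte offset 1 and occupies 8 bytes.
Bytes at offsets 1..8: 10 C6 CA B8 76 BF A6 0D.
Little-endian: lowest address holds the least-significant byte.
Reassemble most-significant byte first: 0D A6 BF 76 B8 CA C6 10 → 0x0DA6BF76B8CAC610.
0x0DA6BF76B8CAC610 = 983684085254374928.

983684085254374928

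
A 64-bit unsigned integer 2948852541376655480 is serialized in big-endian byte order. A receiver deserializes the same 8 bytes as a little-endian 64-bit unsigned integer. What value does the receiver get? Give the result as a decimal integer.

8678651160572062760

2948852541376655480 in 64-bit hexadecimal is 0x28EC6DC33FC37078.
Stored big-endian, the bytes at ascending addresses are 28 EC 6D C3 3F C3 70 78.
Read back as little-endian, the first byte is least significant, giving 0x7870C33FC36DEC28.
0x7870C33FC36DEC28 = 8678651160572062760.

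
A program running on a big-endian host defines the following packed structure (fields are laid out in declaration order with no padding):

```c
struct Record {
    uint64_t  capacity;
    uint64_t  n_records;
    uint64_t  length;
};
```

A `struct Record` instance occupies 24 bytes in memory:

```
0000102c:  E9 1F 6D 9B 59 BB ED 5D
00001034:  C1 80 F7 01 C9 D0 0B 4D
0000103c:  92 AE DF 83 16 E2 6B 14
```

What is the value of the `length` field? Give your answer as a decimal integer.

10569631129602779924

`length` follows `capacity` (8 B), `n_records` (8 B), so it starts at offset 8 + 8 = 16 and occupies 8 bytes.
Bytes at offsets 16..23: 92 AE DF 83 16 E2 6B 14.
Big-endian: lowest address holds the most-significant byte.
The bytes are already most-significant first: 0x92AEDF8316E26B14.
0x92AEDF8316E26B14 = 10569631129602779924.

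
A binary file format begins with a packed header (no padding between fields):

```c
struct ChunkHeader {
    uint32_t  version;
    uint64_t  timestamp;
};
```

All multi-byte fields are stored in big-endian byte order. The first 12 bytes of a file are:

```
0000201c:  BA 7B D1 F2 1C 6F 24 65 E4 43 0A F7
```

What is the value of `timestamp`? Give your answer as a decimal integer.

2048896375516760823

`timestamp` follows `version` (4 bytes), so it starts at byte offset 4 and occupies 8 bytes.
Bytes at offsets 4..11: 1C 6F 24 65 E4 43 0A F7.
In big-endian order the high byte comes first in memory.
The bytes are already most-significant first: 0x1C6F2465E4430AF7.
0x1C6F2465E4430AF7 = 2048896375516760823.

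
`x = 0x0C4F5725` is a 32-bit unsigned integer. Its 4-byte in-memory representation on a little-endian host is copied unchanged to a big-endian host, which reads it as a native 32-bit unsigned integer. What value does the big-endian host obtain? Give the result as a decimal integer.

626478860

Stored little-endian, the bytes at ascending addresses are 25 57 4F 0C.
Read back as big-endian, the last byte is least significant, giving 0x25574F0C.
0x25574F0C = 626478860.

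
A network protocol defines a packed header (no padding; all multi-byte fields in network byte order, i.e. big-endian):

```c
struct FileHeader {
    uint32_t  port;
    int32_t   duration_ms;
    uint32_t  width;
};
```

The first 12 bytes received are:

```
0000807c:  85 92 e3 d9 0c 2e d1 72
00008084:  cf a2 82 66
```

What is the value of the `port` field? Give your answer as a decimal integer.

2240996313

`port` is the first field, at byte offset 0, occupying 4 bytes.
Bytes at offsets 0..3: 85 92 E3 D9.
Big-endian: lowest address holds the most-significant byte.
The bytes are already most-significant first: 0x8592E3D9.
0x8592E3D9 = 2240996313.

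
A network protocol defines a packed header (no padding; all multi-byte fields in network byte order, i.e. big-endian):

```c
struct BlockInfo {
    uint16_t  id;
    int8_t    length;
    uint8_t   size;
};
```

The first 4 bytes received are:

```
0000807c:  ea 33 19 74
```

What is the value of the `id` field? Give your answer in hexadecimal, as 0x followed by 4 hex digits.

`id` is the first field, at byte offset 0, occupying 2 bytes.
Bytes at offsets 0..1: EA 33.
Big-endian: lowest address holds the most-significant byte.
The bytes are already most-significant first: 0xEA33.

0xEA33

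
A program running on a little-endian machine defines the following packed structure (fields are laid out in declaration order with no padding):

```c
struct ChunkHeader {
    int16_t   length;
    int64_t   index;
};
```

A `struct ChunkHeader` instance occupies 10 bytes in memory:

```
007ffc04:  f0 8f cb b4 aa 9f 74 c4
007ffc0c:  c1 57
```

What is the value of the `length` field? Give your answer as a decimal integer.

`length` is the first field, at byte offset 0, occupying 2 bytes.
Bytes at offsets 0..1: F0 8F.
Little-endian: lowest address holds the least-significant byte.
Reassemble most-significant byte first: 8F F0 → 0x8FF0.
Top bit is set, so as a signed 16-bit value this is 0x8FF0 − 2^16 = -28688.

-28688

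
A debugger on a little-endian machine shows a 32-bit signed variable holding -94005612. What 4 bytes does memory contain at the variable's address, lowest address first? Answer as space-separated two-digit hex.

Two's complement of -94005612 in 32 bits: 94005612 = 0x059A696C; invert → 0xFA659693; add 1 → 0xFA659694.
Split into bytes (most-significant first): FA 65 96 94.
Little-endian: lowest address holds the least-significant byte.
So at ascending addresses the bytes are 94 96 65 FA.

94 96 65 FA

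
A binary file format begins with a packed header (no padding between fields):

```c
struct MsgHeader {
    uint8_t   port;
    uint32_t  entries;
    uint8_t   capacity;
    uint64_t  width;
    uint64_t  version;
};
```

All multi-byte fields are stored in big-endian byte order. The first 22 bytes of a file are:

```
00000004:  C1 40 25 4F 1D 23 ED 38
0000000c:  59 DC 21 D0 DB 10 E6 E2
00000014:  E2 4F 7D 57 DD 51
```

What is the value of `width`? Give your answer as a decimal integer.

`width` follows `port` (1 B), `entries` (4 B), `capacity` (1 B), so it starts at offset 1 + 4 + 1 = 6 and occupies 8 bytes.
Bytes at offsets 6..13: ED 38 59 DC 21 D0 DB 10.
In big-endian order the high byte comes first in memory.
The bytes are already most-significant first: 0xED3859DC21D0DB10.
0xED3859DC21D0DB10 = 17093511187679730448.

17093511187679730448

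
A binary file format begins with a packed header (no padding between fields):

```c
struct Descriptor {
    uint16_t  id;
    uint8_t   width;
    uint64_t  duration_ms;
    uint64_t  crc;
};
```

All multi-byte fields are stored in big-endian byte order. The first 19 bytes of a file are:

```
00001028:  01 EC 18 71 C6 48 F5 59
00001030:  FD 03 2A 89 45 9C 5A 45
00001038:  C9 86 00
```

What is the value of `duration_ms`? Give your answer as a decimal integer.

`duration_ms` follows `id` (2 B), `width` (1 B), so it starts at offset 2 + 1 = 3 and occupies 8 bytes.
Bytes at offsets 3..10: 71 C6 48 F5 59 FD 03 2A.
In big-endian order the high byte comes first in memory.
The bytes are already most-significant first: 0x71C648F559FD032A.
0x71C648F559FD032A = 8198320390288507690.

8198320390288507690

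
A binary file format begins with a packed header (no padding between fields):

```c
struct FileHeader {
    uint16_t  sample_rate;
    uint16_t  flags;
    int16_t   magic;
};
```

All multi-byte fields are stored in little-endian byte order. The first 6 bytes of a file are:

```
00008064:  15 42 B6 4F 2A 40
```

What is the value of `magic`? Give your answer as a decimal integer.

`magic` follows `sample_rate` (2 B), `flags` (2 B), so it starts at offset 2 + 2 = 4 and occupies 2 bytes.
Bytes at offsets 4..5: 2A 40.
Little-endian stores the least-significant byte at the lowest address.
Reassemble most-significant byte first: 40 2A → 0x402A.
0x402A = 16426.

16426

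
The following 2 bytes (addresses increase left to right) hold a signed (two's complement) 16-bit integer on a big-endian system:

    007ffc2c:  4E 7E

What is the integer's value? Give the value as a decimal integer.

20094

Big-endian: lowest address holds the most-significant byte.
The bytes are already most-significant first: 0x4E7E.
0x4E7E = 20094.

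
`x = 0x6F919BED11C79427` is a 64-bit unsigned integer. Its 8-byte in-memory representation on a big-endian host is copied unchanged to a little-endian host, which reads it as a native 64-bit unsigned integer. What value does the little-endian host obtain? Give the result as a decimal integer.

Stored big-endian, the bytes at ascending addresses are 6F 91 9B ED 11 C7 94 27.
Read back as little-endian, the first byte is least significant, giving 0x2794C711ED9B916F.
0x2794C711ED9B916F = 2852123343847133551.

2852123343847133551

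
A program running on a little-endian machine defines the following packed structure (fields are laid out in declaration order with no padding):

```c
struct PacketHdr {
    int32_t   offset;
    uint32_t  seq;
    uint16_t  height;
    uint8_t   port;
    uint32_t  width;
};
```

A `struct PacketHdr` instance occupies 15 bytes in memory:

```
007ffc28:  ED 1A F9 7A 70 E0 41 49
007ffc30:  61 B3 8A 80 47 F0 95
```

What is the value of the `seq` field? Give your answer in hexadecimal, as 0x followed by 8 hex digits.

`seq` follows `offset` (4 bytes), so it starts at byte offset 4 and occupies 4 bytes.
Bytes at offsets 4..7: 70 E0 41 49.
In little-endian order the low byte comes first in memory.
Reassemble most-significant byte first: 49 41 E0 70 → 0x4941E070.

0x4941E070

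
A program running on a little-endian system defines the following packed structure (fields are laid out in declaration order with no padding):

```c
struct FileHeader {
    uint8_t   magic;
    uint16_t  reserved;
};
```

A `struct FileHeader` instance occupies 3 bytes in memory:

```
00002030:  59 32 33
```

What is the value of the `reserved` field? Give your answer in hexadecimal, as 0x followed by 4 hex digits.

`reserved` follows `magic` (1 byte), so it starts at byte offset 1 and occupies 2 bytes.
Bytes at offsets 1..2: 32 33.
Little-endian stores the least-significant byte at the lowest address.
Reassemble most-significant byte first: 33 32 → 0x3332.

0x3332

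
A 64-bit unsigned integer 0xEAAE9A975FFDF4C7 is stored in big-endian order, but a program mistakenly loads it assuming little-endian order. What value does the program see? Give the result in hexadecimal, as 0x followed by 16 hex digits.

Stored big-endian, the bytes at ascending addresses are EA AE 9A 97 5F FD F4 C7.
Read back as little-endian, the first byte is least significant, giving 0xC7F4FD5F979AAEEA.

0xC7F4FD5F979AAEEA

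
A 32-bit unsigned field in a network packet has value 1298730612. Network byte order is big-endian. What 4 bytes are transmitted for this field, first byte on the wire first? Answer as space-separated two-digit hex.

1298730612 in hexadecimal, padded to 32 bits, is 0x4D690E74.
Split into bytes (most-significant first): 4D 69 0E 74.
Big-endian: lowest address holds the most-significant byte.
So the memory order matches the most-significant-first order: 4D 69 0E 74.

4D 69 0E 74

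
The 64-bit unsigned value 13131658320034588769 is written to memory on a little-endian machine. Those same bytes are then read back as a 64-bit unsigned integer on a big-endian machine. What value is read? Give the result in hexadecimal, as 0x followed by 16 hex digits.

0x61E876E5AA053DB6

13131658320034588769 in 64-bit hexadecimal is 0xB63D05AAE576E861.
Stored little-endian, the bytes at ascending addresses are 61 E8 76 E5 AA 05 3D B6.
Read back as big-endian, the last byte is least significant, giving 0x61E876E5AA053DB6.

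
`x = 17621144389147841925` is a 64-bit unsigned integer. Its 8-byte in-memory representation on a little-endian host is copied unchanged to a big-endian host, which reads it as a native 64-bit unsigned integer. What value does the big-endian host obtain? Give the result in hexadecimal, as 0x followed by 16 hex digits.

0x8555060B76E18AF4

17621144389147841925 in 64-bit hexadecimal is 0xF48AE1760B065585.
Stored little-endian, the bytes at ascending addresses are 85 55 06 0B 76 E1 8A F4.
Read back as big-endian, the last byte is least significant, giving 0x8555060B76E18AF4.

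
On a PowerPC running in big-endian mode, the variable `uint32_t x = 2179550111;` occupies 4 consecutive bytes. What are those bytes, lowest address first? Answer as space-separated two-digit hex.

81 E9 4B 9F

2179550111 in hexadecimal, padded to 32 bits, is 0x81E94B9F.
Split into bytes (most-significant first): 81 E9 4B 9F.
Big-endian stores the most-significant byte at the lowest address.
So the memory order matches the most-significant-first order: 81 E9 4B 9F.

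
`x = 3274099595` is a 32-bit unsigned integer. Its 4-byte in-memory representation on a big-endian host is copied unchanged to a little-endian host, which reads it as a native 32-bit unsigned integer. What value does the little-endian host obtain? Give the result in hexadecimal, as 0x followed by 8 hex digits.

3274099595 in 32-bit hexadecimal is 0xC326CB8B.
Stored big-endian, the bytes at ascending addresses are C3 26 CB 8B.
Read back as little-endian, the first byte is least significant, giving 0x8BCB26C3.

0x8BCB26C3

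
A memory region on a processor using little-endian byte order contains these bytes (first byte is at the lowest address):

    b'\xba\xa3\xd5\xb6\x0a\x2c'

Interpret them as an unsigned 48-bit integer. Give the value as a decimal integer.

48424528749498

In little-endian order the low byte comes first in memory.
Reassemble most-significant byte first: 2C 0A B6 D5 A3 BA → 0x2C0AB6D5A3BA.
0x2C0AB6D5A3BA = 48424528749498.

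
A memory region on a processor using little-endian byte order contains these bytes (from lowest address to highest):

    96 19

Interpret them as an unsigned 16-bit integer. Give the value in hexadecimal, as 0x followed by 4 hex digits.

Little-endian: lowest address holds the least-significant byte.
Reassemble most-significant byte first: 19 96 → 0x1996.

0x1996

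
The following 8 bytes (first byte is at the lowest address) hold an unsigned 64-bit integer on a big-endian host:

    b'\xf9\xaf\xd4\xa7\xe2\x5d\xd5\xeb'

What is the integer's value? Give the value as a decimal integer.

Big-endian: lowest address holds the most-significant byte.
The bytes are already most-significant first: 0xF9AFD4A7E25DD5EB.
0xF9AFD4A7E25DD5EB = 17991832853890848235.

17991832853890848235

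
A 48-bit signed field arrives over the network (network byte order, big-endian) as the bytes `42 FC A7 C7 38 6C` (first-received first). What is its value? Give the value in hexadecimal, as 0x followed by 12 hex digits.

Big-endian: lowest address holds the most-significant byte.
The bytes are already most-significant first: 0x42FCA7C7386C.

0x42FCA7C7386C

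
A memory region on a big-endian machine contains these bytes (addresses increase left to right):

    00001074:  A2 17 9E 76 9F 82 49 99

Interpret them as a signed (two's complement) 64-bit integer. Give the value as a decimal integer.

Big-endian: lowest address holds the most-significant byte.
The bytes are already most-significant first: 0xA2179E769F824999.
Top bit is set, so as a signed 64-bit value this is 0xA2179E769F824999 − 2^64 = -6766765682781435495.

-6766765682781435495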